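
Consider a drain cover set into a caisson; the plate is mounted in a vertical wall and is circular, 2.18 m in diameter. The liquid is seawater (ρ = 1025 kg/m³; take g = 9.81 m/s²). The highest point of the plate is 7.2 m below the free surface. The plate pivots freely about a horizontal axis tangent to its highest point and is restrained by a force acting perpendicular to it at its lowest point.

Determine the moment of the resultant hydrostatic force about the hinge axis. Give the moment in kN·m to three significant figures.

M ≈ 350 kN·m

γ = ρg = 1025 × 9.81 / 1000 = 10.05525 kN/m³.
The centroid is at the centre, 1.09 m below the top of the plate, so the centroid depth is h_c = 7.2 + 1.09 = 8.29 m.
A = π(1.09)² = 3.73253 m².
Resultant F = γ·h_c·A = 10.05525 × 8.29 × 3.73253 = 311.136 kN.
I_c = πr⁴/4 = π × 1.09⁴/4 = 1.10865 m⁴.
Centre of pressure: y_p = y_c + I_c/(y_c·A) = 8.29 + 1.10865/(8.29 × 3.73253) = 8.29 + 0.0358292 = 8.32583 m along the plane.
The resultant acts 1.09 + 0.0358292 = 1.12583 m (along the plate) below the hinge at the top edge, so the moment about the hinge is M = F × 1.12583 = 311.136 × 1.12583 = 350.286 kN·m.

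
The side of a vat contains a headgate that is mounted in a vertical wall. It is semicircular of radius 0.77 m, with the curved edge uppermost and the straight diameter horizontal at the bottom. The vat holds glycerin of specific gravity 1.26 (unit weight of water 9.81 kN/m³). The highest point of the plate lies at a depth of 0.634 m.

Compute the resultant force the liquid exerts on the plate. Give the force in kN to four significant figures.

F ≈ 12.40 kN

γ = 1.26 × 9.81 = 12.3606 kN/m³.
The centroid lies 4r/(3π) = 0.326798 m above the diameter, so r − 4r/(3π) = 0.77 − 0.326798 = 0.443202 m below the topmost point, so the centroid depth is h_c = 0.634 + 0.443202 = 1.0772 m.
A = πr²/2 = π × 0.77²/2 = 0.931325 m².
Resultant F = γ·h_c·A = 12.3606 × 1.0772 × 0.931325 = 12.4004 kN.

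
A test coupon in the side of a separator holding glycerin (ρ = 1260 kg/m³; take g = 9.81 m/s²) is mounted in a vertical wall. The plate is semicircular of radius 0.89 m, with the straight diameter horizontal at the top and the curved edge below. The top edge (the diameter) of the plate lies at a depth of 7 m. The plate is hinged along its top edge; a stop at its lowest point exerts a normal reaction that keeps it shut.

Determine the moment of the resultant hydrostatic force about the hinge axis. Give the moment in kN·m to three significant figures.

γ = ρg = 1260 × 9.81 / 1000 = 12.3606 kN/m³.
The centroid of a semicircle lies 4r/(3π) = 0.377728 m from the diameter, here below the top edge, so the centroid depth is h_c = 7 + 0.377728 = 7.37773 m.
A = πr²/2 = π × 0.89²/2 = 1.24423 m².
Resultant F = γ·h_c·A = 12.3606 × 7.37773 × 1.24423 = 113.465 kN.
I_c = (π/8 − 8/(9π))·r⁴ = 0.109757 × 0.89⁴ = 0.068864 m⁴.
Centre of pressure: y_p = y_c + I_c/(y_c·A) = 7.37773 + 0.068864/(7.37773 × 1.24423) = 7.37773 + 0.00750186 = 7.38523 m along the plane.
The resultant acts 0.377728 + 0.00750186 = 0.38523 m (along the plate) below the hinge at the top edge, so the moment about the hinge is M = F × 0.38523 = 113.465 × 0.38523 = 43.7101 kN·m.

M ≈ 43.7 kN·m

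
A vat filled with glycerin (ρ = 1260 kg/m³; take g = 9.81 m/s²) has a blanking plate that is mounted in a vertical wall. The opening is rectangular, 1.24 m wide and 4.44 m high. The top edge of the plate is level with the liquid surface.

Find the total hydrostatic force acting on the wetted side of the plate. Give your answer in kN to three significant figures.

γ = ρg = 1260 × 9.81 / 1000 = 12.3606 kN/m³.
The centroid lies 4.44/2 = 2.22 m below the top edge, so the centroid depth is h_c = 2.22 m.
A = 1.24 × 4.44 = 5.5056 m².
Resultant F = γ·h_c·A = 12.3606 × 2.22 × 5.5056 = 151.077 kN.

F ≈ 151 kN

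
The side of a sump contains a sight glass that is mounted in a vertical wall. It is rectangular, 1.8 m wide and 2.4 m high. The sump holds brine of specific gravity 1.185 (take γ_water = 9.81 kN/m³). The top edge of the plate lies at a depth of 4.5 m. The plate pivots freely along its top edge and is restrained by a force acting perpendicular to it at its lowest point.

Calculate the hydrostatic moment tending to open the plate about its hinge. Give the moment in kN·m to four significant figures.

M ≈ 367.6 kN·m

γ = 1.185 × 9.81 = 11.62485 kN/m³.
The centroid lies 2.4/2 = 1.2 m below the top edge, so the centroid depth is h_c = 4.5 + 1.2 = 5.7 m.
A = 1.8 × 2.4 = 4.32 m².
Resultant F = γ·h_c·A = 11.62485 × 5.7 × 4.32 = 286.25 kN.
I_c = b·h³/12 = 1.8 × 2.4³/12 = 2.0736 m⁴.
Centre of pressure: y_p = y_c + I_c/(y_c·A) = 5.7 + 2.0736/(5.7 × 4.32) = 5.7 + 0.0842105 = 5.78421 m along the plane.
The resultant acts 1.2 + 0.0842105 = 1.28421 m (along the plate) below the hinge at the top edge, so the moment about the hinge is M = F × 1.28421 = 286.25 × 1.28421 = 367.605 kN·m.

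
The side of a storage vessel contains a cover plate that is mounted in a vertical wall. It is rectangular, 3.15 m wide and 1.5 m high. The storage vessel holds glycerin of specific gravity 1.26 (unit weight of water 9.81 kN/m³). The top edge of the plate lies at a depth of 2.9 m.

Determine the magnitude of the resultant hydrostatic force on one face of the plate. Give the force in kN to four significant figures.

F ≈ 213.2 kN

γ = 1.26 × 9.81 = 12.3606 kN/m³.
The centroid lies 1.5/2 = 0.75 m below the top edge, so the centroid depth is h_c = 2.9 + 0.75 = 3.65 m.
A = 3.15 × 1.5 = 4.725 m².
Resultant F = γ·h_c·A = 12.3606 × 3.65 × 4.725 = 213.174 kN.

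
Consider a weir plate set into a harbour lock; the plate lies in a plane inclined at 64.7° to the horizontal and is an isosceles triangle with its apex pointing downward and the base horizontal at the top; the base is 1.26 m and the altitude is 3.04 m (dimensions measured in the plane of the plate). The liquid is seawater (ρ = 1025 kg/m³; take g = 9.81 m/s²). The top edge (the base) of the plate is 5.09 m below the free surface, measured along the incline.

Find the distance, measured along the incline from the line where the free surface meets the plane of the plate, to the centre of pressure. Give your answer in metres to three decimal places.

y_p = 6.187 m

γ = ρg = 1025 × 9.81 / 1000 = 10.05525 kN/m³.
Let θ = 64.7° be the plate's angle to the horizontal; measure y along the incline from where the plane meets the free surface. Vertical depth h = y·sinθ with sinθ = 0.904083.
With the apex down, the centroid sits h/3 = 3.04/3 = 1.01333 m below the base (the top edge), so y_c = 5.09 + 1.01333 = 6.10333 m and h_c = 6.10333 × 0.904083 = 5.51792 m.
A = ½ × 1.26 × 3.04 = 1.9152 m².
Resultant F = γ·h_c·A = 10.05525 × 5.51792 × 1.9152 = 106.263 kN.
I_c = b·h³/36 = 1.26 × 3.04³/36 = 0.983306 m⁴.
Centre of pressure: y_p = y_c + I_c/(y_c·A) = 6.10333 + 0.983306/(6.10333 × 1.9152) = 6.10333 + 0.0841216 = 6.18745 m along the plane.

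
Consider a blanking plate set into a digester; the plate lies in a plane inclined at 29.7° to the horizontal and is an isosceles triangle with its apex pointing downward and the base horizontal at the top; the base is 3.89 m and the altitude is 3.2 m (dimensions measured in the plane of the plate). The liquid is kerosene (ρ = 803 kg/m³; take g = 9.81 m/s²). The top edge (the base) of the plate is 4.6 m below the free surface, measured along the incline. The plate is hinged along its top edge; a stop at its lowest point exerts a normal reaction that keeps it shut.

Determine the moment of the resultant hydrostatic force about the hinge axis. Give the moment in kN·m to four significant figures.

M ≈ 160.7 kN·m

γ = ρg = 803 × 9.81 / 1000 = 7.87743 kN/m³.
Let θ = 29.7° be the plate's angle to the horizontal; measure y along the incline from where the plane meets the free surface. Vertical depth h = y·sinθ with sinθ = 0.495459.
With the apex down, the centroid sits h/3 = 3.2/3 = 1.06667 m below the base (the top edge), so y_c = 4.6 + 1.06667 = 5.66667 m and h_c = 5.66667 × 0.495459 = 2.8076 m.
A = ½ × 3.89 × 3.2 = 6.224 m².
Resultant F = γ·h_c·A = 7.87743 × 2.8076 × 6.224 = 137.654 kN.
I_c = b·h³/36 = 3.89 × 3.2³/36 = 3.54076 m⁴.
Centre of pressure: y_p = y_c + I_c/(y_c·A) = 5.66667 + 3.54076/(5.66667 × 6.224) = 5.66667 + 0.100392 = 5.76706 m along the plane.
The resultant acts 1.06667 + 0.100392 = 1.16706 m (along the plate) below the hinge at the top edge, so the moment about the hinge is M = F × 1.16706 = 137.654 × 1.16706 = 160.65 kN·m.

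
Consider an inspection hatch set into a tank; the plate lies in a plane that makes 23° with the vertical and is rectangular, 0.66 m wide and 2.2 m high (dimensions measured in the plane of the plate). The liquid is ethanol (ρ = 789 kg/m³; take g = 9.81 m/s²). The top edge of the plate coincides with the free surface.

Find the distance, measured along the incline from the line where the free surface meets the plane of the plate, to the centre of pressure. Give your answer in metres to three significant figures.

y_p = 1.47 m

γ = ρg = 789 × 9.81 / 1000 = 7.74009 kN/m³.
The plate makes 23° with the vertical, i.e. θ = 90° − 23° = 67° to the horizontal. Measuring y along the incline from the free-surface line, vertical depth h = y·sinθ with sinθ = 0.920505.
The centroid lies 2.2/2 = 1.1 m below the top edge, so y_c = 1.1 m and h_c = 1.1 × 0.920505 = 1.01256 m.
A = 0.66 × 2.2 = 1.452 m².
Resultant F = γ·h_c·A = 7.74009 × 1.01256 × 1.452 = 11.3798 kN.
I_c = b·h³/12 = 0.66 × 2.2³/12 = 0.58564 m⁴.
Centre of pressure: y_p = y_c + I_c/(y_c·A) = 1.1 + 0.58564/(1.1 × 1.452) = 1.1 + 0.366667 = 1.46667 m along the plane.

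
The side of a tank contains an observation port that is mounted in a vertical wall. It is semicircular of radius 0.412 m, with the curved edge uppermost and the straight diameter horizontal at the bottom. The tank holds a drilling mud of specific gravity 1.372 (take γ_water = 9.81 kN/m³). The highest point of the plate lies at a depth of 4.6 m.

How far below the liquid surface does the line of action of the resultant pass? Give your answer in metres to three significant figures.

γ = 1.372 × 9.81 = 13.45932 kN/m³.
The centroid lies 4r/(3π) = 0.174858 m above the diameter, so r − 4r/(3π) = 0.412 − 0.174858 = 0.237142 m below the topmost point, so the centroid depth is h_c = 4.6 + 0.237142 = 4.83714 m.
A = πr²/2 = π × 0.412²/2 = 0.266633 m².
Resultant F = γ·h_c·A = 13.45932 × 4.83714 × 0.266633 = 17.359 kN.
I_c = (π/8 − 8/(9π))·r⁴ = 0.109757 × 0.412⁴ = 0.00316243 m⁴.
Centre of pressure: y_p = y_c + I_c/(y_c·A) = 4.83714 + 0.00316243/(4.83714 × 0.266633) = 4.83714 + 0.00245199 = 4.83959 m along the plane.

h_p = 4.84 m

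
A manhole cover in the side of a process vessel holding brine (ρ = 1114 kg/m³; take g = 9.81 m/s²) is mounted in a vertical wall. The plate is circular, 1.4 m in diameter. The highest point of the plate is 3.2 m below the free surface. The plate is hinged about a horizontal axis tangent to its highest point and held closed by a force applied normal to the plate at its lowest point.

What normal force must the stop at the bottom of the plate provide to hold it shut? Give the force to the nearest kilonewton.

P ≈ 34 kN

γ = ρg = 1114 × 9.81 / 1000 = 10.92834 kN/m³.
The centroid is at the centre, 0.7 m below the top of the plate, so the centroid depth is h_c = 3.2 + 0.7 = 3.9 m.
A = π(0.7)² = 1.53938 m².
Resultant F = γ·h_c·A = 10.92834 × 3.9 × 1.53938 = 65.6092 kN.
I_c = πr⁴/4 = π × 0.7⁴/4 = 0.188574 m⁴.
Centre of pressure: y_p = y_c + I_c/(y_c·A) = 3.9 + 0.188574/(3.9 × 1.53938) = 3.9 + 0.0314102 = 3.93141 m along the plane.
The resultant acts 0.7 + 0.0314102 = 0.73141 m (along the plate) below the hinge at the top edge, so the moment about the hinge is M = F × 0.73141 = 65.6092 × 0.73141 = 47.9872 kN·m.
A normal force at the bottom, 1.4 m from the hinge, must supply this moment: P = 47.9872/1.4 = 34.2766 kN.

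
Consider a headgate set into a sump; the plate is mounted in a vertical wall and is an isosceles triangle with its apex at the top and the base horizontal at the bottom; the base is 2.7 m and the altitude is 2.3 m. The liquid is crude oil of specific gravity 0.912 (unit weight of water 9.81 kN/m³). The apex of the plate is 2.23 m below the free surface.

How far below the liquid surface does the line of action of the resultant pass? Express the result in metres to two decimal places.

h_p = 3.84 m

γ = 0.912 × 9.81 = 8.94672 kN/m³.
With the apex up, the centroid sits 2h/3 = 2 × 2.3/3 = 1.53333 m below the apex, so the centroid depth is h_c = 2.23 + 1.53333 = 3.76333 m.
A = ½ × 2.7 × 2.3 = 3.105 m².
Resultant F = γ·h_c·A = 8.94672 × 3.76333 × 3.105 = 104.544 kN.
I_c = b·h³/36 = 2.7 × 2.3³/36 = 0.912525 m⁴.
Centre of pressure: y_p = y_c + I_c/(y_c·A) = 3.76333 + 0.912525/(3.76333 × 3.105) = 3.76333 + 0.0780928 = 3.84142 m along the plane.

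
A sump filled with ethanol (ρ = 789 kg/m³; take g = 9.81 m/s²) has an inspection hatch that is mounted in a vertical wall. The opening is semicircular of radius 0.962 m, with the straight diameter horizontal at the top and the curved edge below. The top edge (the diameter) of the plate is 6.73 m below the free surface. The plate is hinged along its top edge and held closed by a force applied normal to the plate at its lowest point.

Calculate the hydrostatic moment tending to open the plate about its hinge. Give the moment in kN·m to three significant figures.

γ = ρg = 789 × 9.81 / 1000 = 7.74009 kN/m³.
The centroid of a semicircle lies 4r/(3π) = 0.408285 m from the diameter, here below the top edge, so the centroid depth is h_c = 6.73 + 0.408285 = 7.13829 m.
A = πr²/2 = π × 0.962²/2 = 1.45368 m².
Resultant F = γ·h_c·A = 7.74009 × 7.13829 × 1.45368 = 80.3173 kN.
I_c = (π/8 − 8/(9π))·r⁴ = 0.109757 × 0.962⁴ = 0.094001 m⁴.
Centre of pressure: y_p = y_c + I_c/(y_c·A) = 7.13829 + 0.094001/(7.13829 × 1.45368) = 7.13829 + 0.00905877 = 7.14735 m along the plane.
The resultant acts 0.408285 + 0.00905877 = 0.417344 m (along the plate) below the hinge at the top edge, so the moment about the hinge is M = F × 0.417344 = 80.3173 × 0.417344 = 33.5199 kN·m.

M ≈ 33.5 kN·m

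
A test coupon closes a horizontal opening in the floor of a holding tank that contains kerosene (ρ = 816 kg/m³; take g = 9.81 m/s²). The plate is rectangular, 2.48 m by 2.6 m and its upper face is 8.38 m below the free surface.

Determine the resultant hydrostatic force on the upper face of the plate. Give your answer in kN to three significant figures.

F ≈ 433 kN

γ = ρg = 816 × 9.81 / 1000 = 8.00496 kN/m³.
The plate is horizontal, so pressure is uniform at p = γ·h = 8.00496 × 8.38 = 67.0816 kN/m².
A = 2.48 × 2.6 = 6.448 m².
F = p·A = 67.0816 × 6.448 = 432.542 kN.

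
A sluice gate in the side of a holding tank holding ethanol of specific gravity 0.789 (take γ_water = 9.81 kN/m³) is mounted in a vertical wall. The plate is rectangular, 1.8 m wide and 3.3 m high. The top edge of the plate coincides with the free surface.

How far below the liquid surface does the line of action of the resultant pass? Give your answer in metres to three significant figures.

h_p = 2.20 m

γ = 0.789 × 9.81 = 7.74009 kN/m³.
The centroid lies 3.3/2 = 1.65 m below the top edge, so the centroid depth is h_c = 1.65 m.
A = 1.8 × 3.3 = 5.94 m².
Resultant F = γ·h_c·A = 7.74009 × 1.65 × 5.94 = 75.8606 kN.
I_c = b·h³/12 = 1.8 × 3.3³/12 = 5.39055 m⁴.
Centre of pressure: y_p = y_c + I_c/(y_c·A) = 1.65 + 5.39055/(1.65 × 5.94) = 1.65 + 0.55 = 2.2 m along the plane.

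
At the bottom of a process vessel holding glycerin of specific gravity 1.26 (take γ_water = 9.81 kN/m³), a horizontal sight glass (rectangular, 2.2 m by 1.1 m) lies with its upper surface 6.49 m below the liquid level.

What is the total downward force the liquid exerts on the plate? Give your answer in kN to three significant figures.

γ = 1.26 × 9.81 = 12.3606 kN/m³.
The plate is horizontal, so pressure is uniform at p = γ·h = 12.3606 × 6.49 = 80.2203 kN/m².
A = 2.2 × 1.1 = 2.42 m².
F = p·A = 80.2203 × 2.42 = 194.133 kN.

F ≈ 194 kN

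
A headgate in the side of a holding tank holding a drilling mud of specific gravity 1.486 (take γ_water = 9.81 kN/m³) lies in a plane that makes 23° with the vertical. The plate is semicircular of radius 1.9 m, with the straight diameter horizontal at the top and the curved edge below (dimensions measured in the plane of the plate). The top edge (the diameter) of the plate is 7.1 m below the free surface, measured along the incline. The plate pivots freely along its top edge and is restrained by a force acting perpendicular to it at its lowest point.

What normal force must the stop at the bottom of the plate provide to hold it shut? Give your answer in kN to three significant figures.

γ = 1.486 × 9.81 = 14.57766 kN/m³.
The plate makes 23° with the vertical, i.e. θ = 90° − 23° = 67° to the horizontal. Measuring y along the incline from the free-surface line, vertical depth h = y·sinθ with sinθ = 0.920505.
The centroid of a semicircle lies 4r/(3π) = 0.806385 m from the diameter, here below the top edge, so y_c = 7.1 + 0.806385 = 7.90638 m and h_c = 7.90638 × 0.920505 = 7.27786 m.
A = πr²/2 = π × 1.9²/2 = 5.67057 m².
Resultant F = γ·h_c·A = 14.57766 × 7.27786 × 5.67057 = 601.614 kN.
I_c = (π/8 − 8/(9π))·r⁴ = 0.109757 × 1.9⁴ = 1.43036 m⁴.
Centre of pressure: y_p = y_c + I_c/(y_c·A) = 7.90638 + 1.43036/(7.90638 × 5.67057) = 7.90638 + 0.0319037 = 7.93828 m along the plane.
The resultant acts 0.806385 + 0.0319037 = 0.838289 m (along the plate) below the hinge at the top edge, so the moment about the hinge is M = F × 0.838289 = 601.614 × 0.838289 = 504.326 kN·m.
A normal force at the bottom, 1.9 m from the hinge, must supply this moment: P = 504.326/1.9 = 265.435 kN.

P ≈ 265 kN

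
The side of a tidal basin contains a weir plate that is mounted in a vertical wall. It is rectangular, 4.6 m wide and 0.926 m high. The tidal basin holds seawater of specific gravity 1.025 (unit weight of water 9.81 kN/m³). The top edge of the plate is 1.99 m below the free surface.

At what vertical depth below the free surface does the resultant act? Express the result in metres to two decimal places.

γ = 1.025 × 9.81 = 10.05525 kN/m³.
The centroid lies 0.926/2 = 0.463 m below the top edge, so the centroid depth is h_c = 1.99 + 0.463 = 2.453 m.
A = 4.6 × 0.926 = 4.2596 m².
Resultant F = γ·h_c·A = 10.05525 × 2.453 × 4.2596 = 105.065 kN.
I_c = b·h³/12 = 4.6 × 0.926³/12 = 0.304375 m⁴.
Centre of pressure: y_p = y_c + I_c/(y_c·A) = 2.453 + 0.304375/(2.453 × 4.2596) = 2.453 + 0.0291301 = 2.48213 m along the plane.

h_p = 2.48 m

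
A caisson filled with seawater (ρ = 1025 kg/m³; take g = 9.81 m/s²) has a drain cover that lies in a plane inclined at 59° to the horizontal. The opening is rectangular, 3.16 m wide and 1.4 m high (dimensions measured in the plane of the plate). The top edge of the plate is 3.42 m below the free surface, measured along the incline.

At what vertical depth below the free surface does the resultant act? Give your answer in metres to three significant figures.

γ = ρg = 1025 × 9.81 / 1000 = 10.05525 kN/m³.
Let θ = 59° be the plate's angle to the horizontal; measure y along the incline from where the plane meets the free surface. Vertical depth h = y·sinθ with sinθ = 0.857167.
The centroid lies 1.4/2 = 0.7 m below the top edge, so y_c = 3.42 + 0.7 = 4.12 m and h_c = 4.12 × 0.857167 = 3.53153 m.
A = 3.16 × 1.4 = 4.424 m².
Resultant F = γ·h_c·A = 10.05525 × 3.53153 × 4.424 = 157.098 kN.
I_c = b·h³/12 = 3.16 × 1.4³/12 = 0.722587 m⁴.
Centre of pressure: y_p = y_c + I_c/(y_c·A) = 4.12 + 0.722587/(4.12 × 4.424) = 4.12 + 0.039644 = 4.15964 m along the plane.
Vertically, h_p = y_p·sinθ = 4.15964 × 0.857167 = 3.56551 m.

h_p = 3.57 m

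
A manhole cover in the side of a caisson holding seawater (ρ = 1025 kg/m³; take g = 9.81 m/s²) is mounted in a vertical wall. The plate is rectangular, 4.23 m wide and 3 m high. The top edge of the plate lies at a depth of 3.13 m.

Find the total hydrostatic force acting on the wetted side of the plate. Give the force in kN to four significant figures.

F ≈ 590.8 kN

γ = ρg = 1025 × 9.81 / 1000 = 10.05525 kN/m³.
The centroid lies 3/2 = 1.5 m below the top edge, so the centroid depth is h_c = 3.13 + 1.5 = 4.63 m.
A = 4.23 × 3 = 12.69 m².
Resultant F = γ·h_c·A = 10.05525 × 4.63 × 12.69 = 590.793 kN.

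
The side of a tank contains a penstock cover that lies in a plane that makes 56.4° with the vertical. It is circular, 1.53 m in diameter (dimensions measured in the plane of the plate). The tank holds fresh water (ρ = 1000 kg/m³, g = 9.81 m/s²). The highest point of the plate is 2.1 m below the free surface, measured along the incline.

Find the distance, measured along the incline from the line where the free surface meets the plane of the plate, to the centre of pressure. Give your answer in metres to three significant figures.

γ = ρg = 1000 × 9.81 = 9810 N/m³ = 9.81 kN/m³.
The plate makes 56.4° with the vertical, i.e. θ = 90° − 56.4° = 33.6° to the horizontal. Measuring y along the incline from the free-surface line, vertical depth h = y·sinθ with sinθ = 0.553392.
The centroid is at the centre, 0.765 m below the top of the plate, so y_c = 2.1 + 0.765 = 2.865 m and h_c = 2.865 × 0.553392 = 1.58547 m.
A = π(0.765)² = 1.83854 m².
Resultant F = γ·h_c·A = 9.81 × 1.58547 × 1.83854 = 28.5957 kN.
I_c = πr⁴/4 = π × 0.765⁴/4 = 0.26899 m⁴.
Centre of pressure: y_p = y_c + I_c/(y_c·A) = 2.865 + 0.26899/(2.865 × 1.83854) = 2.865 + 0.0510668 = 2.91607 m along the plane.

y_p = 2.92 m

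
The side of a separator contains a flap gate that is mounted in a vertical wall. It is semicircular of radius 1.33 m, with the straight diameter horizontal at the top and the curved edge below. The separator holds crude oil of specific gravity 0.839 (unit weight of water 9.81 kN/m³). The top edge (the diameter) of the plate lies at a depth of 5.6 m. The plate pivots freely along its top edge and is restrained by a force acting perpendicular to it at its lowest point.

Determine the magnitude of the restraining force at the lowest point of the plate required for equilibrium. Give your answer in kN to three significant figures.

γ = 0.839 × 9.81 = 8.23059 kN/m³.
The centroid of a semicircle lies 4r/(3π) = 0.56447 m from the diameter, here below the top edge, so the centroid depth is h_c = 5.6 + 0.56447 = 6.16447 m.
A = πr²/2 = π × 1.33²/2 = 2.77858 m².
Resultant F = γ·h_c·A = 8.23059 × 6.16447 × 2.77858 = 140.977 kN.
I_c = (π/8 − 8/(9π))·r⁴ = 0.109757 × 1.33⁴ = 0.34343 m⁴.
Centre of pressure: y_p = y_c + I_c/(y_c·A) = 6.16447 + 0.34343/(6.16447 × 2.77858) = 6.16447 + 0.0200502 = 6.18452 m along the plane.
The resultant acts 0.56447 + 0.0200502 = 0.58452 m (along the plate) below the hinge at the top edge, so the moment about the hinge is M = F × 0.58452 = 140.977 × 0.58452 = 82.4039 kN·m.
A normal force at the bottom, 1.33 m from the hinge, must supply this moment: P = 82.4039/1.33 = 61.9578 kN.

P ≈ 62.0 kN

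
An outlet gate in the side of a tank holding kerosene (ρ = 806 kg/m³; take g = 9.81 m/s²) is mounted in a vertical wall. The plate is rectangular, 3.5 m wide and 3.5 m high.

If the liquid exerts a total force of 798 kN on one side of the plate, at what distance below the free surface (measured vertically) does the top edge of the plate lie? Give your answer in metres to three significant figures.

d_top ≈ 6.49 m

γ = ρg = 806 × 9.81 / 1000 = 7.90686 kN/m³.
A = 3.5 × 3.5 = 12.25 m².
From F = γ·h_c·A, the centroid depth is h_c = 798/(7.90686 × 12.25) = 8.23878 m.
The centroid lies 3.5/2 = 1.75 m below the top edge, so the top edge sits at h_top = 8.23878 − 1.75 = 6.48878 m below the surface.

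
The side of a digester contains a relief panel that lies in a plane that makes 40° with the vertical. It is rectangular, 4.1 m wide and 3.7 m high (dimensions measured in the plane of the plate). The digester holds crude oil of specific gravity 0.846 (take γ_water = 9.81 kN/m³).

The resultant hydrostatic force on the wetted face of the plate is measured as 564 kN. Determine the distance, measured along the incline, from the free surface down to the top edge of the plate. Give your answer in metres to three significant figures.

y_top ≈ 4.00 m

γ = 0.846 × 9.81 = 8.29926 kN/m³.
A = 4.1 × 3.7 = 15.17 m².
From F = γ·h_c·A, the centroid depth is h_c = 564/(8.29926 × 15.17) = 4.47975 m.
The plate makes 40° with the vertical, i.e. θ = 90° − 40° = 50° to the horizontal. Measuring y along the incline from the free-surface line, vertical depth h = y·sinθ with sinθ = 0.766044.
Along the incline, y_c = h_c/sinθ = 4.47975/0.766044 = 5.8479 m.
The centroid lies 3.7/2 = 1.85 m below the top edge, so the top edge sits at y_top = 5.8479 − 1.85 = 3.9979 m along the incline.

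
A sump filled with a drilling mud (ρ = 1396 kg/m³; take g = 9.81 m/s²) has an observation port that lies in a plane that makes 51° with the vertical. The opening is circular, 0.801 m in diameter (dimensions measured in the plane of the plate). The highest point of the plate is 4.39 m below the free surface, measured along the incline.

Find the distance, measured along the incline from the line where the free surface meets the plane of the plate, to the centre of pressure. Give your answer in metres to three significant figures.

y_p = 4.80 m

γ = ρg = 1396 × 9.81 / 1000 = 13.69476 kN/m³.
The plate makes 51° with the vertical, i.e. θ = 90° − 51° = 39° to the horizontal. Measuring y along the incline from the free-surface line, vertical depth h = y·sinθ with sinθ = 0.629320.
The centroid is at the centre, 0.4005 m below the top of the plate, so y_c = 4.39 + 0.4005 = 4.7905 m and h_c = 4.7905 × 0.629320 = 3.01476 m.
A = π(0.4005)² = 0.503912 m².
Resultant F = γ·h_c·A = 13.69476 × 3.01476 × 0.503912 = 20.8047 kN.
I_c = πr⁴/4 = π × 0.4005⁴/4 = 0.0202069 m⁴.
Centre of pressure: y_p = y_c + I_c/(y_c·A) = 4.7905 + 0.0202069/(4.7905 × 0.503912) = 4.7905 + 0.00837075 = 4.79887 m along the plane.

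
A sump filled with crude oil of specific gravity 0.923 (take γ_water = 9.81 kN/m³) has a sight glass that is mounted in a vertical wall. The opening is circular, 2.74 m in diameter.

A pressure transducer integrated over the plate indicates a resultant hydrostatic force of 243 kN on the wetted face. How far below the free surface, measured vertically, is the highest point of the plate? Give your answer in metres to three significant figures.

γ = 0.923 × 9.81 = 9.05463 kN/m³.
A = π(1.37)² = 5.89646 m².
From F = γ·h_c·A, the centroid depth is h_c = 243/(9.05463 × 5.89646) = 4.55139 m.
The centroid is at the centre, 1.37 m below the top of the plate, so the highest point sits at h_top = 4.55139 − 1.37 = 3.18139 m below the surface.

d_top ≈ 3.18 m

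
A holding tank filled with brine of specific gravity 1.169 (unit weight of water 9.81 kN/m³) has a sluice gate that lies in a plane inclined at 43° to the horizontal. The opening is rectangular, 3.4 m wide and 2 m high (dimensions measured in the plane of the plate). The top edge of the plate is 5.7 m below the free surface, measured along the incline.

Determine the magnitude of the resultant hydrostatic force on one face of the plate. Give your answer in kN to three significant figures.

γ = 1.169 × 9.81 = 11.46789 kN/m³.
Let θ = 43° be the plate's angle to the horizontal; measure y along the incline from where the plane meets the free surface. Vertical depth h = y·sinθ with sinθ = 0.681998.
The centroid lies 2/2 = 1 m below the top edge, so y_c = 5.7 + 1 = 6.7 m and h_c = 6.7 × 0.681998 = 4.56939 m.
A = 3.4 × 2 = 6.8 m².
Resultant F = γ·h_c·A = 11.46789 × 4.56939 × 6.8 = 356.329 kN.

F ≈ 356 kN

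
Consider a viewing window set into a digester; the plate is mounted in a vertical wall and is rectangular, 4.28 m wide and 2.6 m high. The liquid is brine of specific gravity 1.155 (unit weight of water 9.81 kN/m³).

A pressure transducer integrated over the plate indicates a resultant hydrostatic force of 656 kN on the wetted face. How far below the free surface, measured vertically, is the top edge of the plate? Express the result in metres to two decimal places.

d_top ≈ 3.90 m

γ = 1.155 × 9.81 = 11.33055 kN/m³.
A = 4.28 × 2.6 = 11.128 m².
From F = γ·h_c·A, the centroid depth is h_c = 656/(11.33055 × 11.128) = 5.20278 m.
The centroid lies 2.6/2 = 1.3 m below the top edge, so the top edge sits at h_top = 5.20278 − 1.3 = 3.90278 m below the surface.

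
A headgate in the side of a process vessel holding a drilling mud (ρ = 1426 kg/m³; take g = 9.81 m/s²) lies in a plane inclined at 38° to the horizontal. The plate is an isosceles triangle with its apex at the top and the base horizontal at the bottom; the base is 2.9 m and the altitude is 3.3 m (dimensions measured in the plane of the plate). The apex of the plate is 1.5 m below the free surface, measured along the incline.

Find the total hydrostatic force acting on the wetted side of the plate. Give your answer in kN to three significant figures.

γ = ρg = 1426 × 9.81 / 1000 = 13.98906 kN/m³.
Let θ = 38° be the plate's angle to the horizontal; measure y along the incline from where the plane meets the free surface. Vertical depth h = y·sinθ with sinθ = 0.615661.
With the apex up, the centroid sits 2h/3 = 2 × 3.3/3 = 2.2 m below the apex, so y_c = 1.5 + 2.2 = 3.7 m and h_c = 3.7 × 0.615661 = 2.27795 m.
A = ½ × 2.9 × 3.3 = 4.785 m².
Resultant F = γ·h_c·A = 13.98906 × 2.27795 × 4.785 = 152.481 kN.

F ≈ 152 kN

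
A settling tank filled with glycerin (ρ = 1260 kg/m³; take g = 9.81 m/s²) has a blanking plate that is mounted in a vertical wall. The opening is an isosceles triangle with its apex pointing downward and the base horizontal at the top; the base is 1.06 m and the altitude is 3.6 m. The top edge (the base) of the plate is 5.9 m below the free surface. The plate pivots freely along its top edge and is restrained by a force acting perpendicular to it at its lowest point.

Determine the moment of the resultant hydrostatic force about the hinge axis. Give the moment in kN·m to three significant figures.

γ = ρg = 1260 × 9.81 / 1000 = 12.3606 kN/m³.
With the apex down, the centroid sits h/3 = 3.6/3 = 1.2 m below the base (the top edge), so the centroid depth is h_c = 5.9 + 1.2 = 7.1 m.
A = ½ × 1.06 × 3.6 = 1.908 m².
Resultant F = γ·h_c·A = 12.3606 × 7.1 × 1.908 = 167.447 kN.
I_c = b·h³/36 = 1.06 × 3.6³/36 = 1.37376 m⁴.
Centre of pressure: y_p = y_c + I_c/(y_c·A) = 7.1 + 1.37376/(7.1 × 1.908) = 7.1 + 0.101408 = 7.20141 m along the plane.
The resultant acts 1.2 + 0.101408 = 1.30141 m (along the plate) below the hinge at the top edge, so the moment about the hinge is M = F × 1.30141 = 167.447 × 1.30141 = 217.917 kN·m.

M ≈ 218 kN·m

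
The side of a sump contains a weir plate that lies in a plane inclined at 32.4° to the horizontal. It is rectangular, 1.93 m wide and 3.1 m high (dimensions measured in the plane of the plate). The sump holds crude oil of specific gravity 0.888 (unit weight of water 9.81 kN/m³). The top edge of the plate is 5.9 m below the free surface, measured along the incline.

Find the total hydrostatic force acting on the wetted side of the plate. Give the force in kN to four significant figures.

γ = 0.888 × 9.81 = 8.71128 kN/m³.
Let θ = 32.4° be the plate's angle to the horizontal; measure y along the incline from where the plane meets the free surface. Vertical depth h = y·sinθ with sinθ = 0.535827.
The centroid lies 3.1/2 = 1.55 m below the top edge, so y_c = 5.9 + 1.55 = 7.45 m and h_c = 7.45 × 0.535827 = 3.99191 m.
A = 1.93 × 3.1 = 5.983 m².
Resultant F = γ·h_c·A = 8.71128 × 3.99191 × 5.983 = 208.057 kN.

F ≈ 208.1 kN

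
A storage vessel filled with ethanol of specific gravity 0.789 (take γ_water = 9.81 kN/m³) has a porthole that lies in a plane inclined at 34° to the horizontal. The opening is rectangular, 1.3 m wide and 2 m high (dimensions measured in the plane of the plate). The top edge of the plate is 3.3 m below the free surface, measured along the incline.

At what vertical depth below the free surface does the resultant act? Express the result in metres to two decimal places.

γ = 0.789 × 9.81 = 7.74009 kN/m³.
Let θ = 34° be the plate's angle to the horizontal; measure y along the incline from where the plane meets the free surface. Vertical depth h = y·sinθ with sinθ = 0.559193.
The centroid lies 2/2 = 1 m below the top edge, so y_c = 3.3 + 1 = 4.3 m and h_c = 4.3 × 0.559193 = 2.40453 m.
A = 1.3 × 2 = 2.6 m².
Resultant F = γ·h_c·A = 7.74009 × 2.40453 × 2.6 = 48.3893 kN.
I_c = b·h³/12 = 1.3 × 2³/12 = 0.866667 m⁴.
Centre of pressure: y_p = y_c + I_c/(y_c·A) = 4.3 + 0.866667/(4.3 × 2.6) = 4.3 + 0.0775194 = 4.37752 m along the plane.
Vertically, h_p = y_p·sinθ = 4.37752 × 0.559193 = 2.44788 m.

h_p = 2.45 m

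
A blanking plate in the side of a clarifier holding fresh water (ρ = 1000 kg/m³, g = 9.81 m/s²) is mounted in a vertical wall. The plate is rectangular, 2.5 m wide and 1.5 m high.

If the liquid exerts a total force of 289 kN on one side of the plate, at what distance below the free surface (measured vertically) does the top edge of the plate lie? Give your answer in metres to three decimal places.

γ = ρg = 1000 × 9.81 = 9810 N/m³ = 9.81 kN/m³.
A = 2.5 × 1.5 = 3.75 m².
From F = γ·h_c·A, the centroid depth is h_c = 289/(9.81 × 3.75) = 7.85593 m.
The centroid lies 1.5/2 = 0.75 m below the top edge, so the top edge sits at h_top = 7.85593 − 0.75 = 7.10593 m below the surface.

d_top ≈ 7.106 m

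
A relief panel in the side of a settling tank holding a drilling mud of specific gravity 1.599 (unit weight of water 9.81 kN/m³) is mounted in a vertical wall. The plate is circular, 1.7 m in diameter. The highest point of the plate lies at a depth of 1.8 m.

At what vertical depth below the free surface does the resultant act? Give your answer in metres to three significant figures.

γ = 1.599 × 9.81 = 15.68619 kN/m³.
The centroid is at the centre, 0.85 m below the top of the plate, so the centroid depth is h_c = 1.8 + 0.85 = 2.65 m.
A = π(0.85)² = 2.2698 m².
Resultant F = γ·h_c·A = 15.68619 × 2.65 × 2.2698 = 94.352 kN.
I_c = πr⁴/4 = π × 0.85⁴/4 = 0.409983 m⁴.
Centre of pressure: y_p = y_c + I_c/(y_c·A) = 2.65 + 0.409983/(2.65 × 2.2698) = 2.65 + 0.0681604 = 2.71816 m along the plane.

h_p = 2.72 m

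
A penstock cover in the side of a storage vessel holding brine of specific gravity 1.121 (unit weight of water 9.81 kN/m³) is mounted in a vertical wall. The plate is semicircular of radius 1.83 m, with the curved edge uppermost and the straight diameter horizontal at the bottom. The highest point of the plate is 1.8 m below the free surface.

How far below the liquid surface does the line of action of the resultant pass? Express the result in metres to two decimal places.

h_p = 2.94 m

γ = 1.121 × 9.81 = 10.99701 kN/m³.
The centroid lies 4r/(3π) = 0.776676 m above the diameter, so r − 4r/(3π) = 1.83 − 0.776676 = 1.05332 m below the topmost point, so the centroid depth is h_c = 1.8 + 1.05332 = 2.85332 m.
A = πr²/2 = π × 1.83²/2 = 5.26044 m².
Resultant F = γ·h_c·A = 10.99701 × 2.85332 × 5.26044 = 165.062 kN.
I_c = (π/8 − 8/(9π))·r⁴ = 0.109757 × 1.83⁴ = 1.23094 m⁴.
Centre of pressure: y_p = y_c + I_c/(y_c·A) = 2.85332 + 1.23094/(2.85332 × 5.26044) = 2.85332 + 0.0820095 = 2.93533 m along the plane.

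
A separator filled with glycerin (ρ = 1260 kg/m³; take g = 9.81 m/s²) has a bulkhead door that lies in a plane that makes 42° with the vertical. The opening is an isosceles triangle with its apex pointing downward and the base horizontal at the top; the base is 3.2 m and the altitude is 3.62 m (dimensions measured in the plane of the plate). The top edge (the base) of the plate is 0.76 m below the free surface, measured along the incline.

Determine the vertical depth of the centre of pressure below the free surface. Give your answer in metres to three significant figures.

h_p = 1.74 m

γ = ρg = 1260 × 9.81 / 1000 = 12.3606 kN/m³.
The plate makes 42° with the vertical, i.e. θ = 90° − 42° = 48° to the horizontal. Measuring y along the incline from the free-surface line, vertical depth h = y·sinθ with sinθ = 0.743145.
With the apex down, the centroid sits h/3 = 3.62/3 = 1.20667 m below the base (the top edge), so y_c = 0.76 + 1.20667 = 1.96667 m and h_c = 1.96667 × 0.743145 = 1.46152 m.
A = ½ × 3.2 × 3.62 = 5.792 m².
Resultant F = γ·h_c·A = 12.3606 × 1.46152 × 5.792 = 104.634 kN.
I_c = b·h³/36 = 3.2 × 3.62³/36 = 4.2167 m⁴.
Centre of pressure: y_p = y_c + I_c/(y_c·A) = 1.96667 + 4.2167/(1.96667 × 5.792) = 1.96667 + 0.37018 = 2.33685 m along the plane.
Vertically, h_p = y_p·sinθ = 2.33685 × 0.743145 = 1.73662 m.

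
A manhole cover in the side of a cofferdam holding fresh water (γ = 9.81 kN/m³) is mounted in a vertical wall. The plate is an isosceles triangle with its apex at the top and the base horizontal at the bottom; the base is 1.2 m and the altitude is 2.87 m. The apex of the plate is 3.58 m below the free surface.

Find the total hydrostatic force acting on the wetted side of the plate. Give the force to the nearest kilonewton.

γ = 9.81 kN/m³.
With the apex up, the centroid sits 2h/3 = 2 × 2.87/3 = 1.91333 m below the apex, so the centroid depth is h_c = 3.58 + 1.91333 = 5.49333 m.
A = ½ × 1.2 × 2.87 = 1.722 m².
Resultant F = γ·h_c·A = 9.81 × 5.49333 × 1.722 = 92.7978 kN.

F ≈ 93 kN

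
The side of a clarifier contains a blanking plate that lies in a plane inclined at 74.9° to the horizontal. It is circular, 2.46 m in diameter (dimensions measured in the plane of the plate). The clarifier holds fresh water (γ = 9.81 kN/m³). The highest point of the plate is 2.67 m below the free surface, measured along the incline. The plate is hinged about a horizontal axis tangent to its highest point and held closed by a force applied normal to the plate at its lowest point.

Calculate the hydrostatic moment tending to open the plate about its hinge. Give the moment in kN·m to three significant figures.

γ = 9.81 kN/m³.
Let θ = 74.9° be the plate's angle to the horizontal; measure y along the incline from where the plane meets the free surface. Vertical depth h = y·sinθ with sinθ = 0.965473.
The centroid is at the centre, 1.23 m below the top of the plate, so y_c = 2.67 + 1.23 = 3.9 m and h_c = 3.9 × 0.965473 = 3.76534 m.
A = π(1.23)² = 4.75292 m².
Resultant F = γ·h_c·A = 9.81 × 3.76534 × 4.75292 = 175.563 kN.
I_c = πr⁴/4 = π × 1.23⁴/4 = 1.79767 m⁴.
Centre of pressure: y_p = y_c + I_c/(y_c·A) = 3.9 + 1.79767/(3.9 × 4.75292) = 3.9 + 0.0969806 = 3.99698 m along the plane.
The resultant acts 1.23 + 0.0969806 = 1.32698 m (along the plate) below the hinge at the top edge, so the moment about the hinge is M = F × 1.32698 = 175.563 × 1.32698 = 232.969 kN·m.

M ≈ 233 kN·m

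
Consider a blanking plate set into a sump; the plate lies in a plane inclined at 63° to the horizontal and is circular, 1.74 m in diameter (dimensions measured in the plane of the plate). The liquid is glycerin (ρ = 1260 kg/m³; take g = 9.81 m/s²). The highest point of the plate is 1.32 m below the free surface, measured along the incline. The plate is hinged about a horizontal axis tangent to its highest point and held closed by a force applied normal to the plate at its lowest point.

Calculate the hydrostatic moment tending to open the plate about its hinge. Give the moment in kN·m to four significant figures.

γ = ρg = 1260 × 9.81 / 1000 = 12.3606 kN/m³.
Let θ = 63° be the plate's angle to the horizontal; measure y along the incline from where the plane meets the free surface. Vertical depth h = y·sinθ with sinθ = 0.891007.
The centroid is at the centre, 0.87 m below the top of the plate, so y_c = 1.32 + 0.87 = 2.19 m and h_c = 2.19 × 0.891007 = 1.95131 m.
A = π(0.87)² = 2.37787 m².
Resultant F = γ·h_c·A = 12.3606 × 1.95131 × 2.37787 = 57.3527 kN.
I_c = πr⁴/4 = π × 0.87⁴/4 = 0.449953 m⁴.
Centre of pressure: y_p = y_c + I_c/(y_c·A) = 2.19 + 0.449953/(2.19 × 2.37787) = 2.19 + 0.0864042 = 2.2764 m along the plane.
The resultant acts 0.87 + 0.0864042 = 0.956404 m (along the plate) below the hinge at the top edge, so the moment about the hinge is M = F × 0.956404 = 57.3527 × 0.956404 = 54.8524 kN·m.

M ≈ 54.85 kN·m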